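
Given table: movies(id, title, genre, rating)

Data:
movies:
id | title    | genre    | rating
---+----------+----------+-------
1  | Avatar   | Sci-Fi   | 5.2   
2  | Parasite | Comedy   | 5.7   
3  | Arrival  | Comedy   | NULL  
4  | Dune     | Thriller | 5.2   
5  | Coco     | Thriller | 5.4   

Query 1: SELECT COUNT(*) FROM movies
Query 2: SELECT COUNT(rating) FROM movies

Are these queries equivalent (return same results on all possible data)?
No, not equivalent

Query 1 returns: [(5,)]
Query 2 returns: [(4,)]

Reason: COUNT(*) includes NULLs, COUNT(column) excludes them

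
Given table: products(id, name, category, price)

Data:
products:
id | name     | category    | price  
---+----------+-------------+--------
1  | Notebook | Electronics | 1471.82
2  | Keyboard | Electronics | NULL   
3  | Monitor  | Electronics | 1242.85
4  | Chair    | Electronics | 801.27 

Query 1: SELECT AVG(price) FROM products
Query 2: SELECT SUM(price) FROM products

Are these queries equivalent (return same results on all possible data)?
No, not equivalent

Query 1 returns: [(1171.9799999999998,)]
Query 2 returns: [(3515.9399999999996,)]

Reason: AVG vs SUM give different aggregate values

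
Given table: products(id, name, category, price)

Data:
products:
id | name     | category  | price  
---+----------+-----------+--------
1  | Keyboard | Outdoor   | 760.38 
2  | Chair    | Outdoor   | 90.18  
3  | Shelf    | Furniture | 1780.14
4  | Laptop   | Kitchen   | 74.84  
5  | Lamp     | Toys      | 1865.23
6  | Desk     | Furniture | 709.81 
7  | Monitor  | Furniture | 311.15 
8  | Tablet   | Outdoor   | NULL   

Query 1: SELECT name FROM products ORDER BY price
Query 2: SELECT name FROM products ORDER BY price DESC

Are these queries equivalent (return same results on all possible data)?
No, not equivalent

Query 1 returns: [('Tablet',), ('Laptop',), ('Chair',), ('Monitor',), ('Desk',), ('Keyboard',), ('Shelf',), ('Lamp',)]
Query 2 returns: [('Lamp',), ('Shelf',), ('Keyboard',), ('Desk',), ('Monitor',), ('Chair',), ('Laptop',), ('Tablet',)]

Reason: ASC vs DESC gives opposite ordering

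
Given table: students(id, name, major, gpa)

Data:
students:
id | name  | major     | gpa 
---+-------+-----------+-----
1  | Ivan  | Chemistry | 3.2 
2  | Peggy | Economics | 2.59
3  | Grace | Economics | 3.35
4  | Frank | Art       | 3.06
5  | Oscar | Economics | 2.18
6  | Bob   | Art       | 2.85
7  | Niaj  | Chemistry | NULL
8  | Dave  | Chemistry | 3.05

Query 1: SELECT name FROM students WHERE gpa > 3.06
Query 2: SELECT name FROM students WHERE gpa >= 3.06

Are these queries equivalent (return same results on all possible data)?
No, not equivalent

Query 1 returns: [('Ivan',), ('Grace',)]
Query 2 returns: [('Ivan',), ('Grace',), ('Frank',)]

Reason: > vs >= gives different results when gpa = 3.06 exists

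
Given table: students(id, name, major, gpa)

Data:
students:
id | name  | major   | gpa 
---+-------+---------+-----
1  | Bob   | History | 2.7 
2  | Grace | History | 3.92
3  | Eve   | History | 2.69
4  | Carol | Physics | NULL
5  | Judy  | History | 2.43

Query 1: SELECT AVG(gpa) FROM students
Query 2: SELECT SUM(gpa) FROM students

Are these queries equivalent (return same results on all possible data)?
No, not equivalent

Query 1 returns: [(2.935,)]
Query 2 returns: [(11.74,)]

Reason: AVG vs SUM give different aggregate values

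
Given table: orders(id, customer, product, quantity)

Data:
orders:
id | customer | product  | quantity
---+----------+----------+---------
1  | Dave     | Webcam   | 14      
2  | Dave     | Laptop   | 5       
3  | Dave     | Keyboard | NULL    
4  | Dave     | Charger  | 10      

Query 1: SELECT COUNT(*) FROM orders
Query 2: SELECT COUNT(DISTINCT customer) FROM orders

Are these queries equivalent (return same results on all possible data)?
No, not equivalent

Query 1 returns: [(4,)]
Query 2 returns: [(1,)]

Reason: COUNT(*) counts rows, COUNT(DISTINCT customer) counts unique customers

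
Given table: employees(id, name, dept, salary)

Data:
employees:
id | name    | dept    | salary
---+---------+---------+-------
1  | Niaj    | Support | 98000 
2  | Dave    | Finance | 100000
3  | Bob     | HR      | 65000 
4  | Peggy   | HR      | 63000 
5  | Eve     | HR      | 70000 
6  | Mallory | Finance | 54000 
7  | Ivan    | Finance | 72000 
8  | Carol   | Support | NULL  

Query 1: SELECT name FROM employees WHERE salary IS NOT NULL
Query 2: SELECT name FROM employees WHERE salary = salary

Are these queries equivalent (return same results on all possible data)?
Yes, equivalent

Both queries return: [('Bob',), ('Dave',), ('Eve',), ('Ivan',), ('Mallory',), ('Niaj',), ('Peggy',)]

Reason: IS NOT NULL vs self-equality (both exclude NULLs)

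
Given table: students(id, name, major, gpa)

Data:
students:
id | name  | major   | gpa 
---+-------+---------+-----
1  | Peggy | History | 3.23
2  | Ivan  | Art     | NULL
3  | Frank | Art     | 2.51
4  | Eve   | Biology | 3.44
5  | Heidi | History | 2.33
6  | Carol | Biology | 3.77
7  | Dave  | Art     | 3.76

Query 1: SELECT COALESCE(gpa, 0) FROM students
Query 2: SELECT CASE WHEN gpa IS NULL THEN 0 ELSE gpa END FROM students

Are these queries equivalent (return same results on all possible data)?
Yes, equivalent

Both queries return: [(0,), (2.33,), (2.51,), (3.23,), (3.44,), (3.76,), (3.77,)]

Reason: COALESCE vs CASE for NULL handling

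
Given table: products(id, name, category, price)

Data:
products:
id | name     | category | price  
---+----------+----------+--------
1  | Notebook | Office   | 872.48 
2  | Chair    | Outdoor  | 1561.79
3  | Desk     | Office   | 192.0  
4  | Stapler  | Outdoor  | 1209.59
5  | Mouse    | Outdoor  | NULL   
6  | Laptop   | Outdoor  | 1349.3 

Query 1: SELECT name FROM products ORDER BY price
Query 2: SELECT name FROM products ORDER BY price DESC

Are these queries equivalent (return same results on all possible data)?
No, not equivalent

Query 1 returns: [('Mouse',), ('Desk',), ('Notebook',), ('Stapler',), ('Laptop',), ('Chair',)]
Query 2 returns: [('Chair',), ('Laptop',), ('Stapler',), ('Notebook',), ('Desk',), ('Mouse',)]

Reason: ASC vs DESC gives opposite ordering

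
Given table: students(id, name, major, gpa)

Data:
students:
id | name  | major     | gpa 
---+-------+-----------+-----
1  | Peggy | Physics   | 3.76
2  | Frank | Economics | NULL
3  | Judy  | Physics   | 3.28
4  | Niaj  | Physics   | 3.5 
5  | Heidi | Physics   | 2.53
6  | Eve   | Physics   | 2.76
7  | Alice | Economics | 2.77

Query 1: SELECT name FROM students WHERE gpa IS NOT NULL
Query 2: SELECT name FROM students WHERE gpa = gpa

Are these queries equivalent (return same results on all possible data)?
Yes, equivalent

Both queries return: [('Alice',), ('Eve',), ('Heidi',), ('Judy',), ('Niaj',), ('Peggy',)]

Reason: IS NOT NULL vs self-equality (both exclude NULLs)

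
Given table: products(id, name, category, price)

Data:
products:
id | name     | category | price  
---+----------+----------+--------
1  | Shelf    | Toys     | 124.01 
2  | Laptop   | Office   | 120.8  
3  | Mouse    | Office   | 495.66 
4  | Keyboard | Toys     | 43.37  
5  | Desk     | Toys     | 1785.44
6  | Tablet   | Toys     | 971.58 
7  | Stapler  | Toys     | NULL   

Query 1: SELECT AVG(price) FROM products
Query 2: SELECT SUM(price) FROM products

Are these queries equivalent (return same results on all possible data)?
No, not equivalent

Query 1 returns: [(590.1433333333333,)]
Query 2 returns: [(3540.86,)]

Reason: AVG vs SUM give different aggregate values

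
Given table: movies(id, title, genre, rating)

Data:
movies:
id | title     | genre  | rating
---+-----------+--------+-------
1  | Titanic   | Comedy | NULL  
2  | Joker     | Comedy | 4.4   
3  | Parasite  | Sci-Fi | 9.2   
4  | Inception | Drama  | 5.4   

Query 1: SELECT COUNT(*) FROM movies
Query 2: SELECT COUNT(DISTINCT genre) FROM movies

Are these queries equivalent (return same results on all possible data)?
No, not equivalent

Query 1 returns: [(4,)]
Query 2 returns: [(3,)]

Reason: COUNT(*) counts rows, COUNT(DISTINCT genre) counts unique genres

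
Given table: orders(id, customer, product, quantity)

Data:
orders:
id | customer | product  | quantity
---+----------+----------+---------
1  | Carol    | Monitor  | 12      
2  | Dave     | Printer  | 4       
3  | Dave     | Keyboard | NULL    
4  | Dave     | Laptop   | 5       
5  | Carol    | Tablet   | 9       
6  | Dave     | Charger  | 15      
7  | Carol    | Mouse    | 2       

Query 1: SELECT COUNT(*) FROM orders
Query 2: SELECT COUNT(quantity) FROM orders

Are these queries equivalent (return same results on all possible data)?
No, not equivalent

Query 1 returns: [(7,)]
Query 2 returns: [(6,)]

Reason: COUNT(*) includes NULLs, COUNT(column) excludes them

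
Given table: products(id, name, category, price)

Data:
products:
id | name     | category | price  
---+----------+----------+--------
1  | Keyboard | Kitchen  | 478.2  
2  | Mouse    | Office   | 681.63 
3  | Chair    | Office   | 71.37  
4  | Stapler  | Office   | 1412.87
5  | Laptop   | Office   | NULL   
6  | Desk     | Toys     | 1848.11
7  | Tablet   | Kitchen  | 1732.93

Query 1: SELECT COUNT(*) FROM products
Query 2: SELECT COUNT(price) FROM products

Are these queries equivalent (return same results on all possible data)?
No, not equivalent

Query 1 returns: [(7,)]
Query 2 returns: [(6,)]

Reason: COUNT(*) includes NULLs, COUNT(column) excludes them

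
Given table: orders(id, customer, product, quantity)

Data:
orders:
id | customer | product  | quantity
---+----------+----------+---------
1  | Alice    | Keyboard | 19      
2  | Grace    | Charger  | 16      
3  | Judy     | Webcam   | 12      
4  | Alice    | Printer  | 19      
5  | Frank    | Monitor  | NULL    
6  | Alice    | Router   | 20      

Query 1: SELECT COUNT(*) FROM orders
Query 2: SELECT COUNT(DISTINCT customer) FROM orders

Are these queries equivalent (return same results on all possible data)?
No, not equivalent

Query 1 returns: [(6,)]
Query 2 returns: [(4,)]

Reason: COUNT(*) counts rows, COUNT(DISTINCT customer) counts unique customers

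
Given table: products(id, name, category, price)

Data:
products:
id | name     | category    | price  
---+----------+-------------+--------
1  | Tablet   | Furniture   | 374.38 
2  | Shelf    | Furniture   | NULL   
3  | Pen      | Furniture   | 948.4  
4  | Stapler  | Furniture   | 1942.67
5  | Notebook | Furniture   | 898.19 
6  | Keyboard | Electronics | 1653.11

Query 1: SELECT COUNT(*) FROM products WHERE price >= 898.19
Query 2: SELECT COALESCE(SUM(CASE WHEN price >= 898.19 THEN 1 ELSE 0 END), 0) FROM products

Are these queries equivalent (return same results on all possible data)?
Yes, equivalent

Both queries return: [(4,)]

Reason: COUNT with WHERE vs conditional SUM (COALESCE handles empty-table NULL)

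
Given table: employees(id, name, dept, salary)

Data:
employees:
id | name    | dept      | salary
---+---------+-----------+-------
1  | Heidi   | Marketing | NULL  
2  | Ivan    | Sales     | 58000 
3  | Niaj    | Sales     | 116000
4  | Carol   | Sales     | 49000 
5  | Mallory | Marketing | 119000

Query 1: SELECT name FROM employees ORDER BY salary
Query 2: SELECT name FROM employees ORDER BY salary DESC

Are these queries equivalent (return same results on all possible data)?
No, not equivalent

Query 1 returns: [('Heidi',), ('Carol',), ('Ivan',), ('Niaj',), ('Mallory',)]
Query 2 returns: [('Mallory',), ('Niaj',), ('Ivan',), ('Carol',), ('Heidi',)]

Reason: ASC vs DESC gives opposite ordering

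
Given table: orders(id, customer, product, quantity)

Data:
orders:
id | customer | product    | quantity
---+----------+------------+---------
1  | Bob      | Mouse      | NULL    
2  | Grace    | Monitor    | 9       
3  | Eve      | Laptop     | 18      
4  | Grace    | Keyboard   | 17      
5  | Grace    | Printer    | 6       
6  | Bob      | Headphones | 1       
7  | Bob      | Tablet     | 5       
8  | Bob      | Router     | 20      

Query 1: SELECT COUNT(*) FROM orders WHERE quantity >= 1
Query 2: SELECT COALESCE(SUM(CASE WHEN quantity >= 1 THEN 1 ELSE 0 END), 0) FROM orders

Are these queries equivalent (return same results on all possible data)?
Yes, equivalent

Both queries return: [(7,)]

Reason: COUNT with WHERE vs conditional SUM (COALESCE handles empty-table NULL)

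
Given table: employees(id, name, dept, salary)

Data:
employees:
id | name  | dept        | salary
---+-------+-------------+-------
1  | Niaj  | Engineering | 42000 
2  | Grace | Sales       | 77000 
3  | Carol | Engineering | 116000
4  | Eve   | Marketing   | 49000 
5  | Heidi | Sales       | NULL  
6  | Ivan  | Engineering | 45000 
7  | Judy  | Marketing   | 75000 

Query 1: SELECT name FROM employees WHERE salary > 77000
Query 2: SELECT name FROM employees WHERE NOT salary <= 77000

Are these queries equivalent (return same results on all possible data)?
Yes, equivalent

Both queries return: [('Carol',)]

Reason: Both filter salary > 77000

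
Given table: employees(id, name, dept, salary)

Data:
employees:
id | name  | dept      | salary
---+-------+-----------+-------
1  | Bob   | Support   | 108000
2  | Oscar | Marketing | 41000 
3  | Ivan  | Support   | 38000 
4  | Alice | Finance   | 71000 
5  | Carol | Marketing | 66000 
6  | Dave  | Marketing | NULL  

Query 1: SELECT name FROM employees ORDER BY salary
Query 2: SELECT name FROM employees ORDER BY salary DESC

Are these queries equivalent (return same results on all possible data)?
No, not equivalent

Query 1 returns: [('Dave',), ('Ivan',), ('Oscar',), ('Carol',), ('Alice',), ('Bob',)]
Query 2 returns: [('Bob',), ('Alice',), ('Carol',), ('Oscar',), ('Ivan',), ('Dave',)]

Reason: ASC vs DESC gives opposite ordering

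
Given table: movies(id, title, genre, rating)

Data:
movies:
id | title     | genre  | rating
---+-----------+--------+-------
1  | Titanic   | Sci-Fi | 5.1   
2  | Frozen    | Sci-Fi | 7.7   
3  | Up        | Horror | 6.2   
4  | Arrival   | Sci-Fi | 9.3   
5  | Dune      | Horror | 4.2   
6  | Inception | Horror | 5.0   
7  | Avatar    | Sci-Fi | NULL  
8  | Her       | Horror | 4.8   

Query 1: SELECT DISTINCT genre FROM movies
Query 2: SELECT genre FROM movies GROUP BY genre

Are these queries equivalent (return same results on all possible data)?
Yes, equivalent

Both queries return: [('Horror',), ('Sci-Fi',)]

Reason: Both get unique genres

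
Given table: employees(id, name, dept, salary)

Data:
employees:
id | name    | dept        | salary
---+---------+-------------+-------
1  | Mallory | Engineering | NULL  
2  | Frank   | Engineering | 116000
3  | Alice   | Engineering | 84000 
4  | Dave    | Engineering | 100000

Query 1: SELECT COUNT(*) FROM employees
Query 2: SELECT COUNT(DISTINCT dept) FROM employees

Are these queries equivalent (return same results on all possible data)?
No, not equivalent

Query 1 returns: [(4,)]
Query 2 returns: [(1,)]

Reason: COUNT(*) counts rows, COUNT(DISTINCT dept) counts unique depts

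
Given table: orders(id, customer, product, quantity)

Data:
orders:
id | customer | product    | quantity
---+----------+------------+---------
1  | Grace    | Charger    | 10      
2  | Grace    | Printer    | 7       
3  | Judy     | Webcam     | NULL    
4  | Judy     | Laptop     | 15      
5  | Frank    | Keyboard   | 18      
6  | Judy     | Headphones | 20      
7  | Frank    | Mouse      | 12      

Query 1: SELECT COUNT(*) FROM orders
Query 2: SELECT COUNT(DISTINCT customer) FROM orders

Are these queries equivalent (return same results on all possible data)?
No, not equivalent

Query 1 returns: [(7,)]
Query 2 returns: [(3,)]

Reason: COUNT(*) counts rows, COUNT(DISTINCT customer) counts unique customers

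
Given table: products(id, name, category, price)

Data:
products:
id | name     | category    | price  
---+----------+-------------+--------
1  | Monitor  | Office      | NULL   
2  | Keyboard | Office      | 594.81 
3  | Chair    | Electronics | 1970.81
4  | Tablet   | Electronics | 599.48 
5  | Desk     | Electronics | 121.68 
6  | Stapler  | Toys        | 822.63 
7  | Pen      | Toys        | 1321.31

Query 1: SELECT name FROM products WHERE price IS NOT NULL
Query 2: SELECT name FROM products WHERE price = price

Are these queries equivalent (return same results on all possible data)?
Yes, equivalent

Both queries return: [('Chair',), ('Desk',), ('Keyboard',), ('Pen',), ('Stapler',), ('Tablet',)]

Reason: IS NOT NULL vs self-equality (both exclude NULLs)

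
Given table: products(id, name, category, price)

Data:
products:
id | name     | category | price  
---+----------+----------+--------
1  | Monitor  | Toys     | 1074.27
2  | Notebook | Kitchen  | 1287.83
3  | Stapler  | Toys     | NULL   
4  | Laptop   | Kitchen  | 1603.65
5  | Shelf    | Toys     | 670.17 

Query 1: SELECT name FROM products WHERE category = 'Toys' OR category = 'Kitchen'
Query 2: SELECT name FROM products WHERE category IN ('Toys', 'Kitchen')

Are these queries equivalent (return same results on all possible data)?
Yes, equivalent

Both queries return: [('Laptop',), ('Monitor',), ('Notebook',), ('Shelf',), ('Stapler',)]

Reason: OR vs IN are equivalent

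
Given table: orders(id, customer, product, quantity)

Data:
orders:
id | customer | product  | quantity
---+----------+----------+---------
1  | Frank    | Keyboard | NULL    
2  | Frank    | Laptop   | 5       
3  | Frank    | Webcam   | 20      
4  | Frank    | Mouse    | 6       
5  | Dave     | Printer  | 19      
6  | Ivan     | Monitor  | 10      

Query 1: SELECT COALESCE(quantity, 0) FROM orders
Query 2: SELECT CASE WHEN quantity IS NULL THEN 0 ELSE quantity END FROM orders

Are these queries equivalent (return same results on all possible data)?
Yes, equivalent

Both queries return: [(0,), (5,), (6,), (10,), (19,), (20,)]

Reason: COALESCE vs CASE for NULL handling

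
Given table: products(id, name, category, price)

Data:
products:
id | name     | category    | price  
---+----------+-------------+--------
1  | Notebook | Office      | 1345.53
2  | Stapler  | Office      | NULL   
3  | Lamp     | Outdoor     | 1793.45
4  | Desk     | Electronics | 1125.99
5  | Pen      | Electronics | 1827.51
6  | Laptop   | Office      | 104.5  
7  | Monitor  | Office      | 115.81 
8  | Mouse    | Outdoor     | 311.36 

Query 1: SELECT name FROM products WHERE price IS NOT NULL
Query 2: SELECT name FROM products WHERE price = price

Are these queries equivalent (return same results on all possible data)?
Yes, equivalent

Both queries return: [('Desk',), ('Lamp',), ('Laptop',), ('Monitor',), ('Mouse',), ('Notebook',), ('Pen',)]

Reason: IS NOT NULL vs self-equality (both exclude NULLs)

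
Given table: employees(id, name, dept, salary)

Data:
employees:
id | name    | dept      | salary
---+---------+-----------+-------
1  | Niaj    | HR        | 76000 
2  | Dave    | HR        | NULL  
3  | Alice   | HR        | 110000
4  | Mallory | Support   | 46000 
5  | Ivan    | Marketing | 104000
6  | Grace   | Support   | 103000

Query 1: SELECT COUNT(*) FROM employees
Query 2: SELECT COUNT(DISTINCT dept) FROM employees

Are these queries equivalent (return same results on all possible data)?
No, not equivalent

Query 1 returns: [(6,)]
Query 2 returns: [(3,)]

Reason: COUNT(*) counts rows, COUNT(DISTINCT dept) counts unique depts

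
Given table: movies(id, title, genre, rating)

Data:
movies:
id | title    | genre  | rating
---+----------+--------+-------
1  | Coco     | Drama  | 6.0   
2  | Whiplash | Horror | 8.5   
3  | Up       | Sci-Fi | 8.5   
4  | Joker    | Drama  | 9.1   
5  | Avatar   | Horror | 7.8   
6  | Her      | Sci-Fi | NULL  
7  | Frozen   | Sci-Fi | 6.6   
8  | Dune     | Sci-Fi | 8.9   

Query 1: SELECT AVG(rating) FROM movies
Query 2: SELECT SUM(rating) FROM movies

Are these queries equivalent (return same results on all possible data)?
No, not equivalent

Query 1 returns: [(7.914285714285714,)]
Query 2 returns: [(55.4,)]

Reason: AVG vs SUM give different aggregate values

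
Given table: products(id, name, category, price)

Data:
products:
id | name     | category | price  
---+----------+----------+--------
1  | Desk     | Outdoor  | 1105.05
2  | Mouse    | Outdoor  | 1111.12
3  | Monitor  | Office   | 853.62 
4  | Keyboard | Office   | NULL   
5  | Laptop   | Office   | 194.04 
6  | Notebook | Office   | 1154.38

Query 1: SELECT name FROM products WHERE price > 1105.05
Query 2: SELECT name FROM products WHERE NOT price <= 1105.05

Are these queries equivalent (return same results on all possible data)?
Yes, equivalent

Both queries return: [('Mouse',), ('Notebook',)]

Reason: Both filter price > 1105.05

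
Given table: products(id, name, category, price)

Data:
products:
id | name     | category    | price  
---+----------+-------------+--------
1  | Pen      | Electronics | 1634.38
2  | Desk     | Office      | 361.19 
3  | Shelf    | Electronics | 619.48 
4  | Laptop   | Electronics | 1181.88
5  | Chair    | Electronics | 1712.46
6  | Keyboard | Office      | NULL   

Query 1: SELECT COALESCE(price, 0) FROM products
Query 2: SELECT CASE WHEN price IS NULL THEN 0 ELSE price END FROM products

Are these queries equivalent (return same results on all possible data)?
Yes, equivalent

Both queries return: [(0,), (361.19,), (619.48,), (1181.88,), (1634.38,), (1712.46,)]

Reason: COALESCE vs CASE for NULL handling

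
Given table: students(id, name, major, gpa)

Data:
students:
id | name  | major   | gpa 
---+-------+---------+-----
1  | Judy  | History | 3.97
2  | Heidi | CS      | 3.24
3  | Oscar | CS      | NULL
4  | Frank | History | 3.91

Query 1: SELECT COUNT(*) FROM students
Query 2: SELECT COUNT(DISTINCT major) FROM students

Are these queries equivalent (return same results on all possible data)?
No, not equivalent

Query 1 returns: [(4,)]
Query 2 returns: [(2,)]

Reason: COUNT(*) counts rows, COUNT(DISTINCT major) counts unique majors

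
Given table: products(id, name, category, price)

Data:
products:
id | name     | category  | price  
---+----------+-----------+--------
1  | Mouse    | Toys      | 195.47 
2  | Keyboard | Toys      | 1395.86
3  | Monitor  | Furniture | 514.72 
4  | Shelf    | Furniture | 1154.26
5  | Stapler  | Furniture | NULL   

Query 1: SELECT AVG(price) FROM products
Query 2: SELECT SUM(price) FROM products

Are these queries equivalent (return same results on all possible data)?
No, not equivalent

Query 1 returns: [(815.0775,)]
Query 2 returns: [(3260.31,)]

Reason: AVG vs SUM give different aggregate values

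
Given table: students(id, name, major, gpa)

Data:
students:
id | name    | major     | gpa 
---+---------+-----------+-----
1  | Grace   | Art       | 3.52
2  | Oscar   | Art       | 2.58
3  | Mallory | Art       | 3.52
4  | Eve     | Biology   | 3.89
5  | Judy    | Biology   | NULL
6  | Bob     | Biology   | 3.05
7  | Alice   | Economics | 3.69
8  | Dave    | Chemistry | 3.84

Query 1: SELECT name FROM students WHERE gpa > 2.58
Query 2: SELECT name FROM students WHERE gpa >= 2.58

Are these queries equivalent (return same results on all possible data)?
No, not equivalent

Query 1 returns: [('Grace',), ('Mallory',), ('Eve',), ('Bob',), ('Alice',), ('Dave',)]
Query 2 returns: [('Grace',), ('Oscar',), ('Mallory',), ('Eve',), ('Bob',), ('Alice',), ('Dave',)]

Reason: > vs >= gives different results when gpa = 2.58 exists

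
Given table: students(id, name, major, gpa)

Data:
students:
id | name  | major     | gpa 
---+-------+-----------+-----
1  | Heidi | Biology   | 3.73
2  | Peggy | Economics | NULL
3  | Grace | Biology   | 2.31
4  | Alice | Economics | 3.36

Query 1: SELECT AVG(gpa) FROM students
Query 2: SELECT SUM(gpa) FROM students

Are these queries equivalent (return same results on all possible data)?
No, not equivalent

Query 1 returns: [(3.1333333333333333,)]
Query 2 returns: [(9.4,)]

Reason: AVG vs SUM give different aggregate values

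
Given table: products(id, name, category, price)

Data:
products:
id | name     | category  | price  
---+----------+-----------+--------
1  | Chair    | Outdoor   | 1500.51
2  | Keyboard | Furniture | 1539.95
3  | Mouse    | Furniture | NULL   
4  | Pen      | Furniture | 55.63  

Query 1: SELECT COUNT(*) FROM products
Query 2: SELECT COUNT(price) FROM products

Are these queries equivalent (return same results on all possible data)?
No, not equivalent

Query 1 returns: [(4,)]
Query 2 returns: [(3,)]

Reason: COUNT(*) includes NULLs, COUNT(column) excludes them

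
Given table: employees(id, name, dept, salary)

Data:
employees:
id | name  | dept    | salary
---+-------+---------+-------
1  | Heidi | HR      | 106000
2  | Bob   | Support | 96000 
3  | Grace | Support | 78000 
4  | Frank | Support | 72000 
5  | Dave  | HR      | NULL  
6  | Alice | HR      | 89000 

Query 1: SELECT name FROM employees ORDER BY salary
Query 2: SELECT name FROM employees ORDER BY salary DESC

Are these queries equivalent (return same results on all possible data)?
No, not equivalent

Query 1 returns: [('Dave',), ('Frank',), ('Grace',), ('Alice',), ('Bob',), ('Heidi',)]
Query 2 returns: [('Heidi',), ('Bob',), ('Alice',), ('Grace',), ('Frank',), ('Dave',)]

Reason: ASC vs DESC gives opposite ordering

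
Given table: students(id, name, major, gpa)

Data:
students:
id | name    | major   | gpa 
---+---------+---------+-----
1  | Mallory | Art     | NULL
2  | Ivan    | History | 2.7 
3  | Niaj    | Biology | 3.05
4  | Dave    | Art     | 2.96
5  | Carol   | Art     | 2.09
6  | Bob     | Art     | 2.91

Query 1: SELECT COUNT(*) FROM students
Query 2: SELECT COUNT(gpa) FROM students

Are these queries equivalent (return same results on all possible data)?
No, not equivalent

Query 1 returns: [(6,)]
Query 2 returns: [(5,)]

Reason: COUNT(*) includes NULLs, COUNT(column) excludes them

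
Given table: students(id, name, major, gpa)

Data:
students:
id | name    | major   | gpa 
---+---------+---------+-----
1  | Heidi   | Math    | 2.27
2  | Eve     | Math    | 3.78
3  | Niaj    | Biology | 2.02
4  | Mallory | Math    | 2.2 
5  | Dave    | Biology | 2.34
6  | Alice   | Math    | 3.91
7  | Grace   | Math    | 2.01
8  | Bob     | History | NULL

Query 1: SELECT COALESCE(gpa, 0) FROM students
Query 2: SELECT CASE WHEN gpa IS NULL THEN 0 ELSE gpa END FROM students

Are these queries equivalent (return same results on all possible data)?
Yes, equivalent

Both queries return: [(0,), (2.01,), (2.02,), (2.2,), (2.27,), (2.34,), (3.78,), (3.91,)]

Reason: COALESCE vs CASE for NULL handling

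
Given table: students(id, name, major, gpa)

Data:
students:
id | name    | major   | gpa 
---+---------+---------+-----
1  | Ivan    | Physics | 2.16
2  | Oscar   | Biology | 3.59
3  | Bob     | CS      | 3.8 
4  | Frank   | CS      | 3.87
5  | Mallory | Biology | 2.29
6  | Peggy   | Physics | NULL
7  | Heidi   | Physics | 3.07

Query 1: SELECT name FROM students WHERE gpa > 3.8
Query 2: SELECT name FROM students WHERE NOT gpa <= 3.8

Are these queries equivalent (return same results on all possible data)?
Yes, equivalent

Both queries return: [('Frank',)]

Reason: Both filter gpa > 3.8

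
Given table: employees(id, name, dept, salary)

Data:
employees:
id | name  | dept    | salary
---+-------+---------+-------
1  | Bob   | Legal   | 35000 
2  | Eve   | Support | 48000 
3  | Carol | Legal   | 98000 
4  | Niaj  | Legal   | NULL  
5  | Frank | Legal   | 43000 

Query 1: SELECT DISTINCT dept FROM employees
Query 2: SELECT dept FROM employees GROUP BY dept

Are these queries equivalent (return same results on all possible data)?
Yes, equivalent

Both queries return: [('Legal',), ('Support',)]

Reason: Both get unique depts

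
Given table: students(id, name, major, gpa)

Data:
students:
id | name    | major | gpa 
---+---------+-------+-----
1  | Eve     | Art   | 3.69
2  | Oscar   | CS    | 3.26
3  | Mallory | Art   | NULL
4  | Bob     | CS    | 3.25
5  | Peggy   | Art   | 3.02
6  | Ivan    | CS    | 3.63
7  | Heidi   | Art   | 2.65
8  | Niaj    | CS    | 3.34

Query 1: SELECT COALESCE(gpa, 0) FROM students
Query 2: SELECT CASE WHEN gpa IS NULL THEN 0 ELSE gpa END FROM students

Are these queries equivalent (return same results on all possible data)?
Yes, equivalent

Both queries return: [(0,), (2.65,), (3.02,), (3.25,), (3.26,), (3.34,), (3.63,), (3.69,)]

Reason: COALESCE vs CASE for NULL handling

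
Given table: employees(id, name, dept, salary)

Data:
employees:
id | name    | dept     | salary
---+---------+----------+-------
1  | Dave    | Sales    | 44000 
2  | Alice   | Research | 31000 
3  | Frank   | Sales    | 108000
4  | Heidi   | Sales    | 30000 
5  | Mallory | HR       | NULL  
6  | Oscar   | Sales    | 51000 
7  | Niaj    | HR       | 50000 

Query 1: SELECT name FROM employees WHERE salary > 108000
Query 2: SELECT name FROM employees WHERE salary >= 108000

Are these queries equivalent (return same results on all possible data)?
No, not equivalent

Query 1 returns: []
Query 2 returns: [('Frank',)]

Reason: > vs >= gives different results when salary = 108000 exists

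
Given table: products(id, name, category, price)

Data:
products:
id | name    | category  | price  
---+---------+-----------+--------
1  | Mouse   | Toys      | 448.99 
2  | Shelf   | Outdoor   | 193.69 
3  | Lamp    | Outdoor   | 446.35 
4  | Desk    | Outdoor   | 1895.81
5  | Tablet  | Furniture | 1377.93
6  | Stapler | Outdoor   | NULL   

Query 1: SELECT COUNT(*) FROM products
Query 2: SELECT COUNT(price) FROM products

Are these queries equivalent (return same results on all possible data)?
No, not equivalent

Query 1 returns: [(6,)]
Query 2 returns: [(5,)]

Reason: COUNT(*) includes NULLs, COUNT(column) excludes them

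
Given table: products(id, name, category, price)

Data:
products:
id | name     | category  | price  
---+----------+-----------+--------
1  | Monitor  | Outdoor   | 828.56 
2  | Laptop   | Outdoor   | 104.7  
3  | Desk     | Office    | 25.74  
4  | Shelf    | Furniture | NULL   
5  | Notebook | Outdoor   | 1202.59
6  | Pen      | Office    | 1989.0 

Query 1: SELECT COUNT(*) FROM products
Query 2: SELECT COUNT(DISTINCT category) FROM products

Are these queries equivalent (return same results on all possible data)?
No, not equivalent

Query 1 returns: [(6,)]
Query 2 returns: [(3,)]

Reason: COUNT(*) counts rows, COUNT(DISTINCT category) counts unique categorys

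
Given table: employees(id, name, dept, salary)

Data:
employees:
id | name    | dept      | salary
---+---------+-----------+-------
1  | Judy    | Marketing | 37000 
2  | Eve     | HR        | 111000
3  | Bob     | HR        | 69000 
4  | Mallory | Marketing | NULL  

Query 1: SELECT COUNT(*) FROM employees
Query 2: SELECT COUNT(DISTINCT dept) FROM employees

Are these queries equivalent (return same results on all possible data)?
No, not equivalent

Query 1 returns: [(4,)]
Query 2 returns: [(2,)]

Reason: COUNT(*) counts rows, COUNT(DISTINCT dept) counts unique depts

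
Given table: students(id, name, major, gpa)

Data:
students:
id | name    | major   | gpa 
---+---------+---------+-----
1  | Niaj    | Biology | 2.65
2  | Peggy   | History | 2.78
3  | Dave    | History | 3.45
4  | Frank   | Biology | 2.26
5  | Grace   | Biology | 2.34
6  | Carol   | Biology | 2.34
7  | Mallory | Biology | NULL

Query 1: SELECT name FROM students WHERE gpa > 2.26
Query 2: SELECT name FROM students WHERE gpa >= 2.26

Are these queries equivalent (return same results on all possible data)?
No, not equivalent

Query 1 returns: [('Niaj',), ('Peggy',), ('Dave',), ('Grace',), ('Carol',)]
Query 2 returns: [('Niaj',), ('Peggy',), ('Dave',), ('Frank',), ('Grace',), ('Carol',)]

Reason: > vs >= gives different results when gpa = 2.26 exists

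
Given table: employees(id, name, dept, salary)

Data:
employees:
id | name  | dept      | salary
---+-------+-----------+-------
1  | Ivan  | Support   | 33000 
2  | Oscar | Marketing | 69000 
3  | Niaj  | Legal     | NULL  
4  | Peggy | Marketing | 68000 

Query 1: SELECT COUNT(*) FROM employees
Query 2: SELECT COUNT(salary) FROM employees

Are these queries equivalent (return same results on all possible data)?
No, not equivalent

Query 1 returns: [(4,)]
Query 2 returns: [(3,)]

Reason: COUNT(*) includes NULLs, COUNT(column) excludes them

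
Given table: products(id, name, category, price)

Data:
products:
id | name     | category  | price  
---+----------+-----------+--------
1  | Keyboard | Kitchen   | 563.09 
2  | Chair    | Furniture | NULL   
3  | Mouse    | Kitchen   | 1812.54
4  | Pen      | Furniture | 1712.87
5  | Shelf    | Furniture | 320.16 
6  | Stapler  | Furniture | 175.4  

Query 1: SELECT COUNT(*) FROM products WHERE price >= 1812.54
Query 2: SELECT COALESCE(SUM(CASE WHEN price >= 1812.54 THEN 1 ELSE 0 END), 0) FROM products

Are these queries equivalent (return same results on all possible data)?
Yes, equivalent

Both queries return: [(1,)]

Reason: COUNT with WHERE vs conditional SUM (COALESCE handles empty-table NULL)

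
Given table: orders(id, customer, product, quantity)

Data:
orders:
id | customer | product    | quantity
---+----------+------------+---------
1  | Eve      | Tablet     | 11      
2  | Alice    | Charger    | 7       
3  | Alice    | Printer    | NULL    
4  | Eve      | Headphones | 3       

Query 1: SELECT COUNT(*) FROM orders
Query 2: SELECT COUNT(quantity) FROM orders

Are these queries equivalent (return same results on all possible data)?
No, not equivalent

Query 1 returns: [(4,)]
Query 2 returns: [(3,)]

Reason: COUNT(*) includes NULLs, COUNT(column) excludes them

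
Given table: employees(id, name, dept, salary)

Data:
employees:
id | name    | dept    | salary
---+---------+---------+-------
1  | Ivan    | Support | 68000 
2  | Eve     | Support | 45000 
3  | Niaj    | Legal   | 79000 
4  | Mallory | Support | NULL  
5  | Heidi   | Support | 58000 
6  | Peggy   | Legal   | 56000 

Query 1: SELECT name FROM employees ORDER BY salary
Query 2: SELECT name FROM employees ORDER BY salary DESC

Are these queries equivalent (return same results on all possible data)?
No, not equivalent

Query 1 returns: [('Mallory',), ('Eve',), ('Peggy',), ('Heidi',), ('Ivan',), ('Niaj',)]
Query 2 returns: [('Niaj',), ('Ivan',), ('Heidi',), ('Peggy',), ('Eve',), ('Mallory',)]

Reason: ASC vs DESC gives opposite ordering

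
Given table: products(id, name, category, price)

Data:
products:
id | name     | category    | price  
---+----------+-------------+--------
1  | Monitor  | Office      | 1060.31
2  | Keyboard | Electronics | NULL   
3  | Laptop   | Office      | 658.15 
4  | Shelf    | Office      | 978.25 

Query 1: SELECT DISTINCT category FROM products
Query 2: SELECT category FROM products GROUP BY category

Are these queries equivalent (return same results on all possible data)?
Yes, equivalent

Both queries return: [('Electronics',), ('Office',)]

Reason: Both get unique categorys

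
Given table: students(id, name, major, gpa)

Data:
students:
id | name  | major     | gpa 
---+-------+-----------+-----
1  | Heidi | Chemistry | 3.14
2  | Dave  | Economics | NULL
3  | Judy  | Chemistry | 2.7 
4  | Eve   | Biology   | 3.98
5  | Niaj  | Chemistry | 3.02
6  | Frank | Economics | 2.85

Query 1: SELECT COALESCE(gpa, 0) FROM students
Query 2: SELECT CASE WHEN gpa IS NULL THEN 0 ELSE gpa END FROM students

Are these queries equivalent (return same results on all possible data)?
Yes, equivalent

Both queries return: [(0,), (2.7,), (2.85,), (3.02,), (3.14,), (3.98,)]

Reason: COALESCE vs CASE for NULL handling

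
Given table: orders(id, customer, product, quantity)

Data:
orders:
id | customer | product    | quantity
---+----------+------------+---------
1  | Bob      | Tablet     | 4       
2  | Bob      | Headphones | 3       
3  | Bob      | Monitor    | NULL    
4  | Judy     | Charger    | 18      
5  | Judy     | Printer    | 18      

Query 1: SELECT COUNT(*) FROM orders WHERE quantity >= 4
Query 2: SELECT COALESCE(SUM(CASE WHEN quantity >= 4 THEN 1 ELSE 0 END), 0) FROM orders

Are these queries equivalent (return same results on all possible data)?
Yes, equivalent

Both queries return: [(3,)]

Reason: COUNT with WHERE vs conditional SUM (COALESCE handles empty-table NULL)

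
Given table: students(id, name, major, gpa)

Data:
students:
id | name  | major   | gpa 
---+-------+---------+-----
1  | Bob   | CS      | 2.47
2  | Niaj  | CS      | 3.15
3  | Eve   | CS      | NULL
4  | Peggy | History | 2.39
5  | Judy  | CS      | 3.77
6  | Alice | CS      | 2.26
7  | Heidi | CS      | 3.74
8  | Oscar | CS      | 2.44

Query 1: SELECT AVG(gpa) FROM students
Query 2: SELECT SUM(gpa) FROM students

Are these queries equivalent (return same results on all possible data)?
No, not equivalent

Query 1 returns: [(2.8885714285714283,)]
Query 2 returns: [(20.22,)]

Reason: AVG vs SUM give different aggregate values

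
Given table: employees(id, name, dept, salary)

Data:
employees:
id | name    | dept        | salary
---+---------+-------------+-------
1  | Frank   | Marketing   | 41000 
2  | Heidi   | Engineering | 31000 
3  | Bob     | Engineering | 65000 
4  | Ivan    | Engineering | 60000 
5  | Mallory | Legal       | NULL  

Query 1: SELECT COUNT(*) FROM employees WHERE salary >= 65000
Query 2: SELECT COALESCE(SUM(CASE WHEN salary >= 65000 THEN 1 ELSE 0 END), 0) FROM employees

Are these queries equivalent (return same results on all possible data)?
Yes, equivalent

Both queries return: [(1,)]

Reason: COUNT with WHERE vs conditional SUM (COALESCE handles empty-table NULL)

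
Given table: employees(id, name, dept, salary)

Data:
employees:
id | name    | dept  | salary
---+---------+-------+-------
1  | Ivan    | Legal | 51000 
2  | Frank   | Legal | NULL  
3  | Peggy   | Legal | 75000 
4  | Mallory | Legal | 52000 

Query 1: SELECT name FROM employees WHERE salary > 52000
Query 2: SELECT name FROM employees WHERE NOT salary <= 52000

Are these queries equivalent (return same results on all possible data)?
Yes, equivalent

Both queries return: [('Peggy',)]

Reason: Both filter salary > 52000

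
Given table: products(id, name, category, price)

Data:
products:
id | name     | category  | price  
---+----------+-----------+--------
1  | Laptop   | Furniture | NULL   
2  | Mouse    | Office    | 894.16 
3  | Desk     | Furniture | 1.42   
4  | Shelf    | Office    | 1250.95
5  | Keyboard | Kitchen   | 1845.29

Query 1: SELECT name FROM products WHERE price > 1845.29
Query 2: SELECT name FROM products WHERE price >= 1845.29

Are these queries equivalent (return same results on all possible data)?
No, not equivalent

Query 1 returns: []
Query 2 returns: [('Keyboard',)]

Reason: > vs >= gives different results when price = 1845.29 exists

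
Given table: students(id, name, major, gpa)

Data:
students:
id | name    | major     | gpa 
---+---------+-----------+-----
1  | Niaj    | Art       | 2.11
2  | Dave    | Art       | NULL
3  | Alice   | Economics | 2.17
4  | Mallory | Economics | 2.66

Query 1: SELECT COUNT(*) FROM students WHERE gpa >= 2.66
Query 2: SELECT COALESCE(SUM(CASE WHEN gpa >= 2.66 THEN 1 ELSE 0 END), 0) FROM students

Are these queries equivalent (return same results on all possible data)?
Yes, equivalent

Both queries return: [(1,)]

Reason: COUNT with WHERE vs conditional SUM (COALESCE handles empty-table NULL)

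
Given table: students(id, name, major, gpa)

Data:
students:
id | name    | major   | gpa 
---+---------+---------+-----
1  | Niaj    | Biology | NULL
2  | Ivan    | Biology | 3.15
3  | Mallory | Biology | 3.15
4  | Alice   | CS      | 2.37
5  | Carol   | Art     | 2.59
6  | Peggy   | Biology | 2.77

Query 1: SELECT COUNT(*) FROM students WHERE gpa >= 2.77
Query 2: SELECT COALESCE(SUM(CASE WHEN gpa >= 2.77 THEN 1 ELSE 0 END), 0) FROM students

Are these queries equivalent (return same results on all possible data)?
Yes, equivalent

Both queries return: [(3,)]

Reason: COUNT with WHERE vs conditional SUM (COALESCE handles empty-table NULL)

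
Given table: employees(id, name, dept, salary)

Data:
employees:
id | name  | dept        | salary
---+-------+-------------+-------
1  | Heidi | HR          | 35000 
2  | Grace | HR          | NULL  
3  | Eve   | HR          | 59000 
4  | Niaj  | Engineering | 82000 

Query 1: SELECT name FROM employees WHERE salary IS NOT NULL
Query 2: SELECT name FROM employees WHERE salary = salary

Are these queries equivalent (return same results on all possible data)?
Yes, equivalent

Both queries return: [('Eve',), ('Heidi',), ('Niaj',)]

Reason: IS NOT NULL vs self-equality (both exclude NULLs)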